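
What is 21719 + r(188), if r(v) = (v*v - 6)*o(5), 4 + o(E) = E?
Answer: 57057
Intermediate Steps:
o(E) = -4 + E
r(v) = -6 + v² (r(v) = (v*v - 6)*(-4 + 5) = (v² - 6)*1 = (-6 + v²)*1 = -6 + v²)
21719 + r(188) = 21719 + (-6 + 188²) = 21719 + (-6 + 35344) = 21719 + 35338 = 57057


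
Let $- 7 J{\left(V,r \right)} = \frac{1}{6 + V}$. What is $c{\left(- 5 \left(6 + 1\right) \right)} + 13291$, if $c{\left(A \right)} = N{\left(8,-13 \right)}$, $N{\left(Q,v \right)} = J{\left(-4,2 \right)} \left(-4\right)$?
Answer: $\frac{93039}{7} \approx 13291.0$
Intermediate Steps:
$J{\left(V,r \right)} = - \frac{1}{7 \left(6 + V\right)}$
$N{\left(Q,v \right)} = \frac{2}{7}$ ($N{\left(Q,v \right)} = - \frac{1}{42 + 7 \left(-4\right)} \left(-4\right) = - \frac{1}{42 - 28} \left(-4\right) = - \frac{1}{14} \left(-4\right) = \left(-1\right) \frac{1}{14} \left(-4\right) = \left(- \frac{1}{14}\right) \left(-4\right) = \frac{2}{7}$)
$c{\left(A \right)} = \frac{2}{7}$
$c{\left(- 5 \left(6 + 1\right) \right)} + 13291 = \frac{2}{7} + 13291 = \frac{93039}{7}$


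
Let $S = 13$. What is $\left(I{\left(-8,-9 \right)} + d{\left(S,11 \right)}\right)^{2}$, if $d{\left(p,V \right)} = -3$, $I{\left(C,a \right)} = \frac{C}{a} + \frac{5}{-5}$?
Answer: $\frac{784}{81} \approx 9.679$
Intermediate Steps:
$I{\left(C,a \right)} = -1 + \frac{C}{a}$ ($I{\left(C,a \right)} = \frac{C}{a} + 5 \left(- \frac{1}{5}\right) = \frac{C}{a} - 1 = -1 + \frac{C}{a}$)
$\left(I{\left(-8,-9 \right)} + d{\left(S,11 \right)}\right)^{2} = \left(\frac{-8 - -9}{-9} - 3\right)^{2} = \left(- \frac{-8 + 9}{9} - 3\right)^{2} = \left(\left(- \frac{1}{9}\right) 1 - 3\right)^{2} = \left(- \frac{1}{9} - 3\right)^{2} = \left(- \frac{28}{9}\right)^{2} = \frac{784}{81}$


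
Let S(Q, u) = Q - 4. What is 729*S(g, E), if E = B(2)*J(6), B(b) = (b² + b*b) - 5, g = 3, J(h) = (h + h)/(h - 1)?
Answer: -729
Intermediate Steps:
J(h) = 2*h/(-1 + h) (J(h) = (2*h)/(-1 + h) = 2*h/(-1 + h))
B(b) = -5 + 2*b² (B(b) = (b² + b²) - 5 = 2*b² - 5 = -5 + 2*b²)
E = 36/5 (E = (-5 + 2*2²)*(2*6/(-1 + 6)) = (-5 + 2*4)*(2*6/5) = (-5 + 8)*(2*6*(⅕)) = 3*(12/5) = 36/5 ≈ 7.2000)
S(Q, u) = -4 + Q
729*S(g, E) = 729*(-4 + 3) = 729*(-1) = -729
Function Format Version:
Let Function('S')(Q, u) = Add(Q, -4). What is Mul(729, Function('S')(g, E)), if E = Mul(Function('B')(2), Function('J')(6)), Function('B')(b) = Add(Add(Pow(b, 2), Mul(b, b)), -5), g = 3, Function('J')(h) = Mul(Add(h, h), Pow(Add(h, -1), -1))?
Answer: -729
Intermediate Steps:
Function('J')(h) = Mul(2, h, Pow(Add(-1, h), -1)) (Function('J')(h) = Mul(Mul(2, h), Pow(Add(-1, h), -1)) = Mul(2, h, Pow(Add(-1, h), -1)))
Function('B')(b) = Add(-5, Mul(2, Pow(b, 2))) (Function('B')(b) = Add(Add(Pow(b, 2), Pow(b, 2)), -5) = Add(Mul(2, Pow(b, 2)), -5) = Add(-5, Mul(2, Pow(b, 2))))
E = Rational(36, 5) (E = Mul(Add(-5, Mul(2, Pow(2, 2))), Mul(2, 6, Pow(Add(-1, 6), -1))) = Mul(Add(-5, Mul(2, 4)), Mul(2, 6, Pow(5, -1))) = Mul(Add(-5, 8), Mul(2, 6, Rational(1, 5))) = Mul(3, Rational(12, 5)) = Rational(36, 5) ≈ 7.2000)
Function('S')(Q, u) = Add(-4, Q)
Mul(729, Function('S')(g, E)) = Mul(729, Add(-4, 3)) = Mul(729, -1) = -729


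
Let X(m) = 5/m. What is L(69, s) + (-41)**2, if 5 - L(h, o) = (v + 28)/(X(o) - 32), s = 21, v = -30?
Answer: 1124520/667 ≈ 1685.9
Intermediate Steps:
L(h, o) = 5 + 2/(-32 + 5/o) (L(h, o) = 5 - (-30 + 28)/(5/o - 32) = 5 - (-2)/(-32 + 5/o) = 5 + 2/(-32 + 5/o))
L(69, s) + (-41)**2 = (-25 + 158*21)/(-5 + 32*21) + (-41)**2 = (-25 + 3318)/(-5 + 672) + 1681 = 3293/667 + 1681 = 1124520/667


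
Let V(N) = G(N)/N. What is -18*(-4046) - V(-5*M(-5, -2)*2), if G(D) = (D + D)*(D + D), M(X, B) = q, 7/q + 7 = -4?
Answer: 800828/11 ≈ 72803.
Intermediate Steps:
q = -7/11 (q = 7/(-7 - 4) = 7/(-11) = 7*(-1/11) = -7/11 ≈ -0.63636)
M(X, B) = -7/11
G(D) = 4*D**2 (G(D) = (2*D)*(2*D) = 4*D**2)
V(N) = 4*N (V(N) = (4*N**2)/N = 4*N)
-18*(-4046) - V(-5*M(-5, -2)*2) = -18*(-4046) - 4*-5*(-7/11)*2 = 72828 - 4*(35/11)*2 = 72828 - 4*70/11 = 72828 - 1*280/11 = 72828 - 280/11 = 800828/11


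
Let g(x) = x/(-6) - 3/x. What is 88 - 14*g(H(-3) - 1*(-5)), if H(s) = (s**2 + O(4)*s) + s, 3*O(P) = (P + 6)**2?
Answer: -32077/267 ≈ -120.14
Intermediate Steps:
O(P) = (6 + P)**2/3 (O(P) = (P + 6)**2/3 = (6 + P)**2/3)
H(s) = s**2 + 103*s/3 (H(s) = (s**2 + ((6 + 4)**2/3)*s) + s = (s**2 + ((1/3)*10**2)*s) + s = (s**2 + ((1/3)*100)*s) + s = (s**2 + 100*s/3) + s = s**2 + 103*s/3)
g(x) = -3/x - x/6 (g(x) = x*(-1/6) - 3/x = -x/6 - 3/x = -3/x - x/6)
88 - 14*g(H(-3) - 1*(-5)) = 88 - 14*(-3/((1/3)*(-3)*(103 + 3*(-3)) - 1*(-5)) - ((1/3)*(-3)*(103 + 3*(-3)) - 1*(-5))/6) = 88 - 14*(-3/((1/3)*(-3)*(103 - 9) + 5) - ((1/3)*(-3)*(103 - 9) + 5)/6) = 88 - 14*(-3/((1/3)*(-3)*94 + 5) - ((1/3)*(-3)*94 + 5)/6) = 88 - 14*(-3/(-94 + 5) - (-94 + 5)/6) = 88 - 14*(-3/(-89) - 1/6*(-89)) = 88 - 14*(-3*(-1/89) + 89/6) = 88 - 14*(3/89 + 89/6) = 88 - 14*7939/534 = 88 - 55573/267 = -32077/267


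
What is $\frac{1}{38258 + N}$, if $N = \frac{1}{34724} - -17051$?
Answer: $\frac{34724}{1920549717} \approx 1.808 \cdot 10^{-5}$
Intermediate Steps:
$N = \frac{592078925}{34724}$ ($N = \frac{1}{34724} + 17051 = \frac{592078925}{34724} \approx 17051.0$)
$\frac{1}{38258 + N} = \frac{1}{38258 + \frac{592078925}{34724}} = \frac{1}{\frac{1920549717}{34724}} = \frac{34724}{1920549717}$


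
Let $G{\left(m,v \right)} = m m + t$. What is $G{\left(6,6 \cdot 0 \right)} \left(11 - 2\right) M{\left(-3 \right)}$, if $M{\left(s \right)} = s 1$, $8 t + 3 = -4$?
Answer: $- \frac{7587}{8} \approx -948.38$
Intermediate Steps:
$t = - \frac{7}{8}$ ($t = - \frac{3}{8} + \frac{1}{8} \left(-4\right) = - \frac{3}{8} - \frac{1}{2} = - \frac{7}{8} \approx -0.875$)
$M{\left(s \right)} = s$
$G{\left(m,v \right)} = - \frac{7}{8} + m^{2}$ ($G{\left(m,v \right)} = m m - \frac{7}{8} = m^{2} - \frac{7}{8} = - \frac{7}{8} + m^{2}$)
$G{\left(6,6 \cdot 0 \right)} \left(11 - 2\right) M{\left(-3 \right)} = \left(- \frac{7}{8} + 6^{2}\right) \left(11 - 2\right) \left(-3\right) = \left(- \frac{7}{8} + 36\right) 9 \left(-3\right) = \frac{281}{8} \cdot 9 \left(-3\right) = \frac{2529}{8} \left(-3\right) = - \frac{7587}{8}$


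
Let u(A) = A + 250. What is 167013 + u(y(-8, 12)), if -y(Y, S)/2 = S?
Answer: 167239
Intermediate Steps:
y(Y, S) = -2*S
u(A) = 250 + A
167013 + u(y(-8, 12)) = 167013 + (250 - 2*12) = 167013 + (250 - 24) = 167013 + 226 = 167239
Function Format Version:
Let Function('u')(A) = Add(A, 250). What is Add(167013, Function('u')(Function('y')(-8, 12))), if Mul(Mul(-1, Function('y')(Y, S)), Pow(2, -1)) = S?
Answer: 167239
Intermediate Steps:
Function('y')(Y, S) = Mul(-2, S)
Function('u')(A) = Add(250, A)
Add(167013, Function('u')(Function('y')(-8, 12))) = Add(167013, Add(250, Mul(-2, 12))) = Add(167013, Add(250, -24)) = Add(167013, 226) = 167239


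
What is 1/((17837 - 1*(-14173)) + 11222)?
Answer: 1/43232 ≈ 2.3131e-5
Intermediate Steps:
1/((17837 - 1*(-14173)) + 11222) = 1/((17837 + 14173) + 11222) = 1/(32010 + 11222) = 1/43232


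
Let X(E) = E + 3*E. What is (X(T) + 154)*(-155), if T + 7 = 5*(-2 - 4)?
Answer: -930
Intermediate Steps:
T = -37 (T = -7 + 5*(-2 - 4) = -7 + 5*(-6) = -7 - 30 = -37)
X(E) = 4*E
(X(T) + 154)*(-155) = (4*(-37) + 154)*(-155) = (-148 + 154)*(-155) = 6*(-155) = -930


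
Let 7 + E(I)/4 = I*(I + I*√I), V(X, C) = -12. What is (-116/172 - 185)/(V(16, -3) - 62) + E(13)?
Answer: 1034960/1591 + 676*√13 ≈ 3087.9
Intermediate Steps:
E(I) = -28 + 4*I*(I + I^(3/2)) (E(I) = -28 + 4*(I*(I + I*√I)) = -28 + 4*(I*(I + I^(3/2))) = -28 + 4*I*(I + I^(3/2)))
(-116/172 - 185)/(V(16, -3) - 62) + E(13) = (-116/172 - 185)/(-12 - 62) + (-28 + 4*13² + 4*13^(5/2)) = (-116*1/172 - 185)/(-74) + (-28 + 4*169 + 4*(169*√13)) = (-29/43 - 185)*(-1/74) + (-28 + 676 + 676*√13) = -7984/43*(-1/74) + (648 + 676*√13) = 3992/1591 + (648 + 676*√13) = 1034960/1591 + 676*√13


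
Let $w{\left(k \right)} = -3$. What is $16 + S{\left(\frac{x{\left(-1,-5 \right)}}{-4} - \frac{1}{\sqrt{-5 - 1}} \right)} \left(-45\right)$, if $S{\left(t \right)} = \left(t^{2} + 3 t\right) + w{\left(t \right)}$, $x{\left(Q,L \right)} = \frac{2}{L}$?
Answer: $\frac{2891}{20} - 24 i \sqrt{6} \approx 144.55 - 58.788 i$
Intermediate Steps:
$S{\left(t \right)} = -3 + t^{2} + 3 t$ ($S{\left(t \right)} = \left(t^{2} + 3 t\right) - 3 = -3 + t^{2} + 3 t$)
$16 + S{\left(\frac{x{\left(-1,-5 \right)}}{-4} - \frac{1}{\sqrt{-5 - 1}} \right)} \left(-45\right) = 16 + \left(-3 + \left(\frac{2 \frac{1}{-5}}{-4} - \frac{1}{\sqrt{-5 - 1}}\right)^{2} + 3 \left(\frac{2 \frac{1}{-5}}{-4} - \frac{1}{\sqrt{-5 - 1}}\right)\right) \left(-45\right) = 16 + \left(-3 + \left(2 \left(- \frac{1}{5}\right) \left(- \frac{1}{4}\right) - \frac{1}{\sqrt{-6}}\right)^{2} + 3 \left(2 \left(- \frac{1}{5}\right) \left(- \frac{1}{4}\right) - \frac{1}{\sqrt{-6}}\right)\right) \left(-45\right) = 16 + \left(-3 + \left(\left(- \frac{2}{5}\right) \left(- \frac{1}{4}\right) - \frac{1}{i \sqrt{6}}\right)^{2} + 3 \left(\left(- \frac{2}{5}\right) \left(- \frac{1}{4}\right) - \frac{1}{i \sqrt{6}}\right)\right) \left(-45\right) = 16 + \left(-3 + \left(\frac{1}{10} - - \frac{i \sqrt{6}}{6}\right)^{2} + 3 \left(\frac{1}{10} - - \frac{i \sqrt{6}}{6}\right)\right) \left(-45\right) = 16 + \left(-3 + \left(\frac{1}{10} + \frac{i \sqrt{6}}{6}\right)^{2} + 3 \left(\frac{1}{10} + \frac{i \sqrt{6}}{6}\right)\right) \left(-45\right) = 16 + \left(-3 + \left(\frac{1}{10} + \frac{i \sqrt{6}}{6}\right)^{2} + \left(\frac{3}{10} + \frac{i \sqrt{6}}{2}\right)\right) \left(-45\right) = 16 + \left(- \frac{27}{10} + \left(\frac{1}{10} + \frac{i \sqrt{6}}{6}\right)^{2} + \frac{i \sqrt{6}}{2}\right) \left(-45\right) = 16 - \left(- \frac{243}{2} + 45 \left(\frac{1}{10} + \frac{i \sqrt{6}}{6}\right)^{2} + \frac{45 i \sqrt{6}}{2}\right) = \frac{275}{2} - 45 \left(\frac{1}{10} + \frac{i \sqrt{6}}{6}\right)^{2} - \frac{45 i \sqrt{6}}{2}$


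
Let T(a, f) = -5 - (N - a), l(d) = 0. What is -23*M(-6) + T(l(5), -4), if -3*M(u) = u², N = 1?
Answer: 270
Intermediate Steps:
T(a, f) = -6 + a (T(a, f) = -5 - (1 - a) = -5 + (-1 + a) = -6 + a)
M(u) = -u²/3
-23*M(-6) + T(l(5), -4) = -(-23)*(-6)²/3 + (-6 + 0) = -(-23)*36/3 - 6 = -23*(-12) - 6 = 276 - 6 = 270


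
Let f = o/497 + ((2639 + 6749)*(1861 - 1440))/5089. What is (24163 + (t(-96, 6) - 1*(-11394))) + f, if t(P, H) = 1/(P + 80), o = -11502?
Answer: 2956541263/81424 ≈ 36310.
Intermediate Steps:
t(P, H) = 1/(80 + P)
f = 3834574/5089 (f = -11502/497 + ((2639 + 6749)*(1861 - 1440))/5089 = -11502*1/497 + (9388*421)*(1/5089) = -162/7 + 3952348*(1/5089) = -162/7 + 3952348/5089 = 3834574/5089 ≈ 753.50)
(24163 + (t(-96, 6) - 1*(-11394))) + f = (24163 + (1/(80 - 96) - 1*(-11394))) + 3834574/5089 = (24163 + (1/(-16) + 11394)) + 3834574/5089 = (24163 + (-1/16 + 11394)) + 3834574/5089 = (24163 + 182303/16) + 3834574/5089 = 568911/16 + 3834574/5089 = 2956541263/81424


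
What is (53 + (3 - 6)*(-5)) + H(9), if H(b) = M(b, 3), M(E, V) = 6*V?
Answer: 86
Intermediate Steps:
H(b) = 18 (H(b) = 6*3 = 18)
(53 + (3 - 6)*(-5)) + H(9) = (53 + (3 - 6)*(-5)) + 18 = (53 - 3*(-5)) + 18 = (53 + 15) + 18 = 68 + 18 = 86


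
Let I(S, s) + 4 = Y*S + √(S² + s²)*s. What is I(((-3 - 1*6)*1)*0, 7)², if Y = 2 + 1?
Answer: 2025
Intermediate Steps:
Y = 3
I(S, s) = -4 + 3*S + s*√(S² + s²) (I(S, s) = -4 + (3*S + √(S² + s²)*s) = -4 + (3*S + s*√(S² + s²)) = -4 + 3*S + s*√(S² + s²))
I(((-3 - 1*6)*1)*0, 7)² = (-4 + 3*(((-3 - 1*6)*1)*0) + 7*√((((-3 - 1*6)*1)*0)² + 7²))² = (-4 + 3*(((-3 - 6)*1)*0) + 7*√((((-3 - 6)*1)*0)² + 49))² = (-4 + 3*(-9*1*0) + 7*√((-9*1*0)² + 49))² = (-4 + 3*(-9*0) + 7*√((-9*0)² + 49))² = (-4 + 3*0 + 7*√(0² + 49))² = (-4 + 0 + 7*√(0 + 49))² = (-4 + 0 + 7*√49)² = (-4 + 0 + 7*7)² = (-4 + 0 + 49)² = 45² = 2025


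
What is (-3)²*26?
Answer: 234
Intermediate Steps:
(-3)²*26 = 9*26 = 234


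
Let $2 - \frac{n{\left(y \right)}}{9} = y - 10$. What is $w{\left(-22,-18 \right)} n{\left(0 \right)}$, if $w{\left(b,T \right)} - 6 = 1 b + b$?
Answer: $-4104$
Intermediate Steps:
$n{\left(y \right)} = 108 - 9 y$ ($n{\left(y \right)} = 18 - 9 \left(y - 10\right) = 18 - 9 \left(-10 + y\right) = 18 - \left(-90 + 9 y\right) = 108 - 9 y$)
$w{\left(b,T \right)} = 6 + 2 b$ ($w{\left(b,T \right)} = 6 + \left(1 b + b\right) = 6 + \left(b + b\right) = 6 + 2 b$)
$w{\left(-22,-18 \right)} n{\left(0 \right)} = \left(6 + 2 \left(-22\right)\right) \left(108 - 0\right) = \left(6 - 44\right) \left(108 + 0\right) = \left(-38\right) 108 = -4104$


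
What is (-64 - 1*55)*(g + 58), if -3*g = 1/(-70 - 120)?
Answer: -3934259/570 ≈ -6902.2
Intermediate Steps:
g = 1/570 (g = -1/(3*(-70 - 120)) = -1/3/(-190) = -1/3*(-1/190) = 1/570 ≈ 0.0017544)
(-64 - 1*55)*(g + 58) = (-64 - 1*55)*(1/570 + 58) = (-64 - 55)*(33061/570) = -119*33061/570 = -3934259/570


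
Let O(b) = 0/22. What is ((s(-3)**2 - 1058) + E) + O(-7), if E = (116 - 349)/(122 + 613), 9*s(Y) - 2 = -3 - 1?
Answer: -21001321/19845 ≈ -1058.3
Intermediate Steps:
O(b) = 0 (O(b) = 0*(1/22) = 0)
s(Y) = -2/9 (s(Y) = 2/9 + (-3 - 1)/9 = 2/9 + (1/9)*(-4) = 2/9 - 4/9 = -2/9)
E = -233/735 ≈ -0.31701
((s(-3)**2 - 1058) + E) + O(-7) = (((-2/9)**2 - 1058) - 233/735) + 0 = ((4/81 - 1058) - 233/735) + 0 = (-85694/81 - 233/735) + 0 = -21001321/19845 + 0 = -21001321/19845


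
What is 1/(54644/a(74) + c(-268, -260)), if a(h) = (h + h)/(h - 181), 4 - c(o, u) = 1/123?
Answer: -4551/179774254 ≈ -2.5315e-5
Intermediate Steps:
c(o, u) = 491/123 (c(o, u) = 4 - 1/123 = 491/123)
a(h) = 2*h/(-181 + h) (a(h) = (2*h)/(-181 + h) = 2*h/(-181 + h))
1/(54644/a(74) + c(-268, -260)) = 1/(54644/((2*74/(-181 + 74))) + 491/123) = 1/(54644/((2*74/(-107))) + 491/123) = 1/(54644/((2*74*(-1/107))) + 491/123) = 1/(54644/(-148/107) + 491/123) = 1/(54644*(-107/148) + 491/123) = 1/(-1461727/37 + 491/123) = 1/(-179774254/4551) = -4551/179774254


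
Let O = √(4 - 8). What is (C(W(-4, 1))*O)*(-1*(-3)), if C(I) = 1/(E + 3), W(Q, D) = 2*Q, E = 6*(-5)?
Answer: -2*I/9 ≈ -0.22222*I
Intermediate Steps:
E = -30
O = 2*I (O = √(-4) = 2*I ≈ 2.0*I)
C(I) = -1/27 (C(I) = 1/(-30 + 3) = 1/(-27) = -1/27)
(C(W(-4, 1))*O)*(-1*(-3)) = (-2*I/27)*(-1*(-3)) = -2*I/27*3 = -2*I/9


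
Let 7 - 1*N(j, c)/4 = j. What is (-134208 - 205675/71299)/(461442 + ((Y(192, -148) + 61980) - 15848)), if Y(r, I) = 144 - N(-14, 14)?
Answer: -9569101867/36193796566 ≈ -0.26439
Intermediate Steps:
N(j, c) = 28 - 4*j
Y(r, I) = 60 (Y(r, I) = 144 - (28 - 4*(-14)) = 144 - (28 + 56) = 144 - 1*84 = 144 - 84 = 60)
(-134208 - 205675/71299)/(461442 + ((Y(192, -148) + 61980) - 15848)) = (-134208 - 205675/71299)/(461442 + ((60 + 61980) - 15848)) = (-134208 - 205675*1/71299)/(461442 + (62040 - 15848)) = (-134208 - 205675/71299)/(461442 + 46192) = -9569101867/71299/507634 = -9569101867/71299*1/507634 = -9569101867/36193796566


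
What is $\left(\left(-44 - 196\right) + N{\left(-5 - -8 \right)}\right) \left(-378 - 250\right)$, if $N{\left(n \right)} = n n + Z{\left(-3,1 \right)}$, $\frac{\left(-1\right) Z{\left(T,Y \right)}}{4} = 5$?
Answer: $157628$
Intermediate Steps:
$Z{\left(T,Y \right)} = -20$ ($Z{\left(T,Y \right)} = \left(-4\right) 5 = -20$)
$N{\left(n \right)} = -20 + n^{2}$ ($N{\left(n \right)} = n n - 20 = n^{2} - 20 = -20 + n^{2}$)
$\left(\left(-44 - 196\right) + N{\left(-5 - -8 \right)}\right) \left(-378 - 250\right) = \left(\left(-44 - 196\right) - \left(20 - \left(-5 - -8\right)^{2}\right)\right) \left(-378 - 250\right) = \left(-240 - \left(20 - \left(-5 + 8\right)^{2}\right)\right) \left(-628\right) = \left(-240 - \left(20 - 3^{2}\right)\right) \left(-628\right) = \left(-240 + \left(-20 + 9\right)\right) \left(-628\right) = \left(-240 - 11\right) \left(-628\right) = \left(-251\right) \left(-628\right) = 157628$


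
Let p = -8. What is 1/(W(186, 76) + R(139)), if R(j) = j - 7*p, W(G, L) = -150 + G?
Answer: 1/231 ≈ 0.0043290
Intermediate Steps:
R(j) = 56 + j (R(j) = j - 7*(-8) = j + 56 = 56 + j)
1/(W(186, 76) + R(139)) = 1/((-150 + 186) + (56 + 139)) = 1/(36 + 195) = 1/231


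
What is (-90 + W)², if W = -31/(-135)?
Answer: 146870161/18225 ≈ 8058.7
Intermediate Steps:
W = 31/135 (W = -31*(-1/135) = 31/135 ≈ 0.22963)
(-90 + W)² = (-90 + 31/135)² = (-12119/135)² = 146870161/18225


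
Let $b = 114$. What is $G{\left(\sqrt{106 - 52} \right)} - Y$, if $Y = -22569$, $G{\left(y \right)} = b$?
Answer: $22683$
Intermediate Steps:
$G{\left(y \right)} = 114$
$G{\left(\sqrt{106 - 52} \right)} - Y = 114 - -22569 = 114 + 22569 = 22683$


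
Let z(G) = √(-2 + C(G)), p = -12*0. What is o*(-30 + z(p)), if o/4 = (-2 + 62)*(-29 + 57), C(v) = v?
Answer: -201600 + 6720*I*√2 ≈ -2.016e+5 + 9503.5*I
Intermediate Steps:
p = 0 (p = -4*0 = 0)
o = 6720 (o = 4*((-2 + 62)*(-29 + 57)) = 4*(60*28) = 4*1680 = 6720)
z(G) = √(-2 + G)
o*(-30 + z(p)) = 6720*(-30 + √(-2 + 0)) = 6720*(-30 + √(-2)) = 6720*(-30 + I*√2) = -201600 + 6720*I*√2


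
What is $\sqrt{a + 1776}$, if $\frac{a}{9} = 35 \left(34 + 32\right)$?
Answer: $\sqrt{22566} \approx 150.22$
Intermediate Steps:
$a = 20790$ ($a = 9 \cdot 35 \left(34 + 32\right) = 9 \cdot 35 \cdot 66 = 9 \cdot 2310 = 20790$)
$\sqrt{a + 1776} = \sqrt{20790 + 1776} = \sqrt{22566}$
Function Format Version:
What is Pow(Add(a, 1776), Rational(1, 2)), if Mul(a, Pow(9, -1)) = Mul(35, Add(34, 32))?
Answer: Pow(22566, Rational(1, 2)) ≈ 150.22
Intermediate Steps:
a = 20790 (a = Mul(9, Mul(35, Add(34, 32))) = Mul(9, Mul(35, 66)) = Mul(9, 2310) = 20790)
Pow(Add(a, 1776), Rational(1, 2)) = Pow(Add(20790, 1776), Rational(1, 2)) = Pow(22566, Rational(1, 2))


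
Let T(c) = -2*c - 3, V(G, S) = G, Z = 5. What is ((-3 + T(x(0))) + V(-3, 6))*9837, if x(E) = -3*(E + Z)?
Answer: 206577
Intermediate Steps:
x(E) = -15 - 3*E (x(E) = -3*(E + 5) = -3*(5 + E) = -15 - 3*E)
T(c) = -3 - 2*c
((-3 + T(x(0))) + V(-3, 6))*9837 = ((-3 + (-3 - 2*(-15 - 3*0))) - 3)*9837 = ((-3 + (-3 - 2*(-15 + 0))) - 3)*9837 = ((-3 + (-3 - 2*(-15))) - 3)*9837 = ((-3 + (-3 + 30)) - 3)*9837 = ((-3 + 27) - 3)*9837 = (24 - 3)*9837 = 21*9837 = 206577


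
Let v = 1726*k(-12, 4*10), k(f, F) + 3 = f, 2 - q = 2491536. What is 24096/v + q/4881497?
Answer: -30355061162/21063659555 ≈ -1.4411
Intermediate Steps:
q = -2491534 (q = 2 - 1*2491536 = 2 - 2491536 = -2491534)
k(f, F) = -3 + f
v = -25890 (v = 1726*(-3 - 12) = 1726*(-15) = -25890)
24096/v + q/4881497 = 24096/(-25890) - 2491534/4881497 = 24096*(-1/25890) - 2491534*1/4881497 = -4016/4315 - 2491534/4881497 = -30355061162/21063659555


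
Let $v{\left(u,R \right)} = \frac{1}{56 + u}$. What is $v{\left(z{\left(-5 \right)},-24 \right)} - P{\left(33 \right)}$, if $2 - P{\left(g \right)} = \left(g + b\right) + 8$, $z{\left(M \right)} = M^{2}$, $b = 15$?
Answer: $\frac{4375}{81} \approx 54.012$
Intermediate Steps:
$P{\left(g \right)} = -21 - g$ ($P{\left(g \right)} = 2 - \left(\left(g + 15\right) + 8\right) = 2 - \left(\left(15 + g\right) + 8\right) = 2 - \left(23 + g\right) = -21 - g$)
$v{\left(z{\left(-5 \right)},-24 \right)} - P{\left(33 \right)} = \frac{1}{56 + \left(-5\right)^{2}} - \left(-21 - 33\right) = \frac{1}{56 + 25} - \left(-21 - 33\right) = \frac{1}{81} - -54 = \frac{1}{81} + 54 = \frac{4375}{81}$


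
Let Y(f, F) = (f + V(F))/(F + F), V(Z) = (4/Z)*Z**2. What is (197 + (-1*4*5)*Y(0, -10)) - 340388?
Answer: -340231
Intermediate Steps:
V(Z) = 4*Z
Y(f, F) = (f + 4*F)/(2*F) (Y(f, F) = (f + 4*F)/(F + F) = (f + 4*F)/((2*F)) = (f + 4*F)*(1/(2*F)) = (f + 4*F)/(2*F))
(197 + (-1*4*5)*Y(0, -10)) - 340388 = (197 + (-1*4*5)*(2 + (1/2)*0/(-10))) - 340388 = (197 + (-4*5)*(2 + (1/2)*0*(-1/10))) - 340388 = (197 - 20*(2 + 0)) - 340388 = (197 - 20*2) - 340388 = (197 - 40) - 340388 = 157 - 340388 = -340231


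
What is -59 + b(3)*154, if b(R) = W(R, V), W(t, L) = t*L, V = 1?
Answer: 403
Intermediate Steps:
W(t, L) = L*t
b(R) = R (b(R) = 1*R = R)
-59 + b(3)*154 = -59 + 3*154 = -59 + 462 = 403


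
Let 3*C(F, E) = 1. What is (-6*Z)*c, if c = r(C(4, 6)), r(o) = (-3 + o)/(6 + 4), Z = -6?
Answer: -48/5 ≈ -9.6000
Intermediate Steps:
C(F, E) = ⅓ (C(F, E) = (⅓)*1 = ⅓)
r(o) = -3/10 + o/10 (r(o) = (-3 + o)/10 = (-3 + o)*(⅒) = -3/10 + o/10)
c = -4/15 (c = -3/10 + (⅒)*(⅓) = -3/10 + 1/30 = -4/15 ≈ -0.26667)
(-6*Z)*c = -6*(-6)*(-4/15) = 36*(-4/15) = -48/5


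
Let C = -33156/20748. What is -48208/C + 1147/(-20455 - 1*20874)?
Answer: 93103687291/3086271 ≈ 30167.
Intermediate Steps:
C = -2763/1729 (C = -33156*1/20748 = -2763/1729 ≈ -1.5980)
-48208/C + 1147/(-20455 - 1*20874) = -48208/(-2763/1729) + 1147/(-20455 - 1*20874) = -48208*(-1729/2763) + 1147/(-20455 - 20874) = 83351632/2763 + 1147/(-41329) = 83351632/2763 + 1147*(-1/41329) = 83351632/2763 - 31/1117 = 93103687291/3086271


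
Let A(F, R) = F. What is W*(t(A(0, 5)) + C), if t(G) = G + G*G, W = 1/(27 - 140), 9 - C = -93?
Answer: -102/113 ≈ -0.90265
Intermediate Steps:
C = 102 (C = 9 - 1*(-93) = 9 + 93 = 102)
W = -1/113 (W = 1/(-113) = -1/113 ≈ -0.0088496)
t(G) = G + G**2
W*(t(A(0, 5)) + C) = -(0*(1 + 0) + 102)/113 = -(0*1 + 102)/113 = -(0 + 102)/113 = -1/113*102 = -102/113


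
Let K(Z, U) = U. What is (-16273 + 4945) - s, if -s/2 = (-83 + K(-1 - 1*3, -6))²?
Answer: 4514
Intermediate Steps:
s = -15842 (s = -2*(-83 - 6)² = -2*(-89)² = -2*7921 = -15842)
(-16273 + 4945) - s = (-16273 + 4945) - 1*(-15842) = -11328 + 15842 = 4514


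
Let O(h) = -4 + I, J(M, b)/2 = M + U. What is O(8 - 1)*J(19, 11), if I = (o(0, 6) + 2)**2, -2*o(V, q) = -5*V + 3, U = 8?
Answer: -405/2 ≈ -202.50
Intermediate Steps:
o(V, q) = -3/2 + 5*V/2 (o(V, q) = -(-5*V + 3)/2 = -(3 - 5*V)/2 = -3/2 + 5*V/2)
J(M, b) = 16 + 2*M (J(M, b) = 2*(M + 8) = 2*(8 + M) = 16 + 2*M)
I = 1/4 (I = ((-3/2 + (5/2)*0) + 2)**2 = ((-3/2 + 0) + 2)**2 = (-3/2 + 2)**2 = (1/2)**2 = 1/4 ≈ 0.25000)
O(h) = -15/4 (O(h) = -4 + 1/4 = -15/4)
O(8 - 1)*J(19, 11) = -15*(16 + 2*19)/4 = -15*(16 + 38)/4 = -15/4*54 = -405/2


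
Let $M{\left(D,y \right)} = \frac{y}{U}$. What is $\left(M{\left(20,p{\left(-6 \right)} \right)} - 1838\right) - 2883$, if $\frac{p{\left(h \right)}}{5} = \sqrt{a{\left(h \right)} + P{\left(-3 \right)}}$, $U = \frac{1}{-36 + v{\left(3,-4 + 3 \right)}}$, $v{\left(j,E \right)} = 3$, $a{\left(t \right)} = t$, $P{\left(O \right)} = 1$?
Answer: $-4721 - 165 i \sqrt{5} \approx -4721.0 - 368.95 i$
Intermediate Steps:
$U = - \frac{1}{33}$ ($U = \frac{1}{-36 + 3} = \frac{1}{-33} = - \frac{1}{33} \approx -0.030303$)
$p{\left(h \right)} = 5 \sqrt{1 + h}$ ($p{\left(h \right)} = 5 \sqrt{h + 1} = 5 \sqrt{1 + h}$)
$M{\left(D,y \right)} = - 33 y$ ($M{\left(D,y \right)} = \frac{y}{- \frac{1}{33}} = y \left(-33\right) = - 33 y$)
$\left(M{\left(20,p{\left(-6 \right)} \right)} - 1838\right) - 2883 = \left(- 33 \cdot 5 \sqrt{1 - 6} - 1838\right) - 2883 = \left(- 33 \cdot 5 \sqrt{-5} - 1838\right) - 2883 = \left(- 33 \cdot 5 i \sqrt{5} - 1838\right) - 2883 = \left(- 165 i \sqrt{5} - 1838\right) - 2883 = \left(-1838 - 165 i \sqrt{5}\right) - 2883 = -4721 - 165 i \sqrt{5}$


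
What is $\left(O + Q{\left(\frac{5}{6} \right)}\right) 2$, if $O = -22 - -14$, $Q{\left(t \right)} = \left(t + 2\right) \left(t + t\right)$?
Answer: $- \frac{59}{9} \approx -6.5556$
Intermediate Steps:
$Q{\left(t \right)} = 2 t \left(2 + t\right)$ ($Q{\left(t \right)} = \left(2 + t\right) 2 t = 2 t \left(2 + t\right)$)
$O = -8$ ($O = -22 + 14 = -8$)
$\left(O + Q{\left(\frac{5}{6} \right)}\right) 2 = \left(-8 + 2 \cdot \frac{5}{6} \left(2 + \frac{5}{6}\right)\right) 2 = \left(-8 + 2 \cdot \frac{5}{6} \cdot \frac{17}{6}\right) 2 = \left(-8 + \frac{85}{18}\right) 2 = \left(- \frac{59}{18}\right) 2 = - \frac{59}{9}$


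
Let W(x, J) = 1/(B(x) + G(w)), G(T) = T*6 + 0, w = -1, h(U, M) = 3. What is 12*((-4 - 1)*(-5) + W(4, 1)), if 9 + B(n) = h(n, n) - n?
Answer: 1197/4 ≈ 299.25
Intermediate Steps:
B(n) = -6 - n (B(n) = -9 + (3 - n) = -6 - n)
G(T) = 6*T (G(T) = 6*T + 0 = 6*T)
W(x, J) = 1/(-12 - x) (W(x, J) = 1/((-6 - x) + 6*(-1)) = 1/((-6 - x) - 6) = 1/(-12 - x))
12*((-4 - 1)*(-5) + W(4, 1)) = 12*((-4 - 1)*(-5) - 1/(12 + 4)) = 12*(-5*(-5) - 1/16) = 12*(25 - 1*1/16) = 12*(25 - 1/16) = 12*(399/16) = 1197/4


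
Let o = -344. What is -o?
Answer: 344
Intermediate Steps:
-o = -1*(-344) = 344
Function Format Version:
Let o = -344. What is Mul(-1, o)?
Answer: 344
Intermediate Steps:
Mul(-1, o) = Mul(-1, -344) = 344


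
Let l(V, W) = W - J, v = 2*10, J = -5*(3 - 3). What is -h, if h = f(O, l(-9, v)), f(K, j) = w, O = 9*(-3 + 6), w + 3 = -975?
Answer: 978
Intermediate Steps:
w = -978 (w = -3 - 975 = -978)
J = 0 (J = -5*0 = 0)
v = 20
l(V, W) = W (l(V, W) = W - 1*0 = W + 0 = W)
O = 27 (O = 9*3 = 27)
f(K, j) = -978
h = -978
-h = -1*(-978) = 978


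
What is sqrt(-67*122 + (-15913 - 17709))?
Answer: 18*I*sqrt(129) ≈ 204.44*I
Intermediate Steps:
sqrt(-67*122 + (-15913 - 17709)) = sqrt(-8174 - 33622) = sqrt(-41796) = 18*I*sqrt(129)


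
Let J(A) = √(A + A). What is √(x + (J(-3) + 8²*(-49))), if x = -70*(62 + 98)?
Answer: √(-14336 + I*√6) ≈ 0.01 + 119.73*I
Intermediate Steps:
x = -11200 (x = -70*160 = -11200)
J(A) = √2*√A (J(A) = √(2*A) = √2*√A)
√(x + (J(-3) + 8²*(-49))) = √(-11200 + (√2*√(-3) + 8²*(-49))) = √(-11200 + (√2*(I*√3) + 64*(-49))) = √(-11200 + (I*√6 - 3136)) = √(-11200 + (-3136 + I*√6)) = √(-14336 + I*√6)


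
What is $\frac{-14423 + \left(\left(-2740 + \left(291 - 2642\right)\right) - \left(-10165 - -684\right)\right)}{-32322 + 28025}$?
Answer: $\frac{10033}{4297} \approx 2.3349$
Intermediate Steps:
$\frac{-14423 + \left(\left(-2740 + \left(291 - 2642\right)\right) - \left(-10165 - -684\right)\right)}{-32322 + 28025} = \frac{-14423 - -4390}{-4297} = \left(-14423 - -4390\right) \left(- \frac{1}{4297}\right) = \left(-14423 + \left(-5091 + 9481\right)\right) \left(- \frac{1}{4297}\right) = \left(-14423 + 4390\right) \left(- \frac{1}{4297}\right) = \left(-10033\right) \left(- \frac{1}{4297}\right) = \frac{10033}{4297}$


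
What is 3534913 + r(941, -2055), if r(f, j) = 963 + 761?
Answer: 3536637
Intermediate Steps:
r(f, j) = 1724
3534913 + r(941, -2055) = 3534913 + 1724 = 3536637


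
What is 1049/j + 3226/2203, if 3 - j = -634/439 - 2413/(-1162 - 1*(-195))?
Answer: 983695945871/1822563930 ≈ 539.73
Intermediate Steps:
j = 827310/424513 (j = 3 - (-634/439 - 2413/(-1162 - 1*(-195))) = 3 - (-634*1/439 - 2413/(-1162 + 195)) = 3 - (-634/439 - 2413/(-967)) = 3 - (-634/439 - 2413*(-1/967)) = 3 - (-634/439 + 2413/967) = 3 - 1*446229/424513 = 3 - 446229/424513 = 827310/424513 ≈ 1.9488)
1049/j + 3226/2203 = 1049/(827310/424513) + 3226/2203 = 1049*(424513/827310) + 3226*(1/2203) = 445314137/827310 + 3226/2203 = 983695945871/1822563930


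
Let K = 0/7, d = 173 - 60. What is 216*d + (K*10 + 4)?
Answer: 24412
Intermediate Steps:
d = 113
K = 0 (K = 0*(1/7) = 0)
216*d + (K*10 + 4) = 216*113 + (0*10 + 4) = 24408 + (0 + 4) = 24408 + 4 = 24412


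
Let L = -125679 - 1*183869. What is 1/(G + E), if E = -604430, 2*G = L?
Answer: -1/759204 ≈ -1.3172e-6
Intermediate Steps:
L = -309548 (L = -125679 - 183869 = -309548)
G = -154774 (G = (1/2)*(-309548) = -154774)
1/(G + E) = 1/(-154774 - 604430) = 1/(-759204) = -1/759204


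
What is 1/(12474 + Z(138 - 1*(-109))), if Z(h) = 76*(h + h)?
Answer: 1/50018 ≈ 1.9993e-5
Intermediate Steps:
Z(h) = 152*h (Z(h) = 76*(2*h) = 152*h)
1/(12474 + Z(138 - 1*(-109))) = 1/(12474 + 152*(138 - 1*(-109))) = 1/(12474 + 152*(138 + 109)) = 1/(12474 + 152*247) = 1/(12474 + 37544) = 1/50018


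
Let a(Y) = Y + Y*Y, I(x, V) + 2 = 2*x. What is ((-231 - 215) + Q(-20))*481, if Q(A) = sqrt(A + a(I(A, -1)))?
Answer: -214526 + 481*sqrt(1702) ≈ -1.9468e+5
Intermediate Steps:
I(x, V) = -2 + 2*x
a(Y) = Y + Y**2
Q(A) = sqrt(A + (-1 + 2*A)*(-2 + 2*A)) (Q(A) = sqrt(A + (-2 + 2*A)*(1 + (-2 + 2*A))) = sqrt(A + (-2 + 2*A)*(-1 + 2*A)) = sqrt(A + (-1 + 2*A)*(-2 + 2*A)))
((-231 - 215) + Q(-20))*481 = ((-231 - 215) + sqrt(2 - 5*(-20) + 4*(-20)**2))*481 = (-446 + sqrt(2 + 100 + 4*400))*481 = (-446 + sqrt(2 + 100 + 1600))*481 = (-446 + sqrt(1702))*481 = -214526 + 481*sqrt(1702)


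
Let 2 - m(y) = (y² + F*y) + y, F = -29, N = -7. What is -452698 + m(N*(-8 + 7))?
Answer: -452549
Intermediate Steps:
m(y) = 2 - y² + 28*y (m(y) = 2 - ((y² - 29*y) + y) = 2 - (y² - 28*y) = 2 + (-y² + 28*y) = 2 - y² + 28*y)
-452698 + m(N*(-8 + 7)) = -452698 + (2 - (-7*(-8 + 7))² + 28*(-7*(-8 + 7))) = -452698 + (2 - (-7*(-1))² + 28*(-7*(-1))) = -452698 + (2 - 1*7² + 28*7) = -452698 + (2 - 1*49 + 196) = -452698 + (2 - 49 + 196) = -452698 + 149 = -452549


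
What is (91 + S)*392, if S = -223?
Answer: -51744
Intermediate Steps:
(91 + S)*392 = (91 - 223)*392 = -132*392 = -51744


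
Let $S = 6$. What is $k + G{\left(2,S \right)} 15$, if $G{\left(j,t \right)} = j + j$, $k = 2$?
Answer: $62$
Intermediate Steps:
$G{\left(j,t \right)} = 2 j$
$k + G{\left(2,S \right)} 15 = 2 + 2 \cdot 2 \cdot 15 = 2 + 4 \cdot 15 = 2 + 60 = 62$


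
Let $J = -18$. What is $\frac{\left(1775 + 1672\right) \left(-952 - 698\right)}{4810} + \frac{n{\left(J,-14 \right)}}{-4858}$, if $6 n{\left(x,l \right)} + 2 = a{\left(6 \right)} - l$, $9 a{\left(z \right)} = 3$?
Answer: $- \frac{49734230017}{42060564} \approx -1182.4$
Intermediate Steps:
$a{\left(z \right)} = \frac{1}{3}$ ($a{\left(z \right)} = \frac{1}{9} \cdot 3 = \frac{1}{3}$)
$n{\left(x,l \right)} = - \frac{5}{18} - \frac{l}{6}$ ($n{\left(x,l \right)} = - \frac{1}{3} + \frac{\frac{1}{3} - l}{6} = - \frac{1}{3} - \left(- \frac{1}{18} + \frac{l}{6}\right) = - \frac{5}{18} - \frac{l}{6}$)
$\frac{\left(1775 + 1672\right) \left(-952 - 698\right)}{4810} + \frac{n{\left(J,-14 \right)}}{-4858} = \frac{\left(1775 + 1672\right) \left(-952 - 698\right)}{4810} + \frac{- \frac{5}{18} - - \frac{7}{3}}{-4858} = 3447 \left(-1650\right) \frac{1}{4810} + \left(- \frac{5}{18} + \frac{7}{3}\right) \left(- \frac{1}{4858}\right) = \left(-5687550\right) \frac{1}{4810} + \frac{37}{18} \left(- \frac{1}{4858}\right) = - \frac{568755}{481} - \frac{37}{87444} = - \frac{49734230017}{42060564}$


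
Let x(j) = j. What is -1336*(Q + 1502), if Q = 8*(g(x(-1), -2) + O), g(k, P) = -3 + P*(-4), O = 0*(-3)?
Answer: -2060112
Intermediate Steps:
O = 0
g(k, P) = -3 - 4*P
Q = 40 (Q = 8*((-3 - 4*(-2)) + 0) = 8*((-3 + 8) + 0) = 8*(5 + 0) = 8*5 = 40)
-1336*(Q + 1502) = -1336*(40 + 1502) = -1336*1542 = -2060112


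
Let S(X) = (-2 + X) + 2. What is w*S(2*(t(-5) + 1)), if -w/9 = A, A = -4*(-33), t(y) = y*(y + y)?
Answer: -121176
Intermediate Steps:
t(y) = 2*y² (t(y) = y*(2*y) = 2*y²)
A = 132
S(X) = X
w = -1188 (w = -9*132 = -1188)
w*S(2*(t(-5) + 1)) = -2376*(2*(-5)² + 1) = -2376*(2*25 + 1) = -2376*(50 + 1) = -2376*51 = -1188*102 = -121176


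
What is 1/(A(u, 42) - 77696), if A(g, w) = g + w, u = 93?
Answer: -1/77561 ≈ -1.2893e-5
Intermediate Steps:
1/(A(u, 42) - 77696) = 1/((93 + 42) - 77696) = 1/(135 - 77696) = 1/(-77561) = -1/77561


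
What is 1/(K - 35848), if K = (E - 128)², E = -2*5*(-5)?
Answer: -1/29764 ≈ -3.3598e-5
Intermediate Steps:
E = 50 (E = -10*(-5) = 50)
K = 6084 (K = (50 - 128)² = (-78)² = 6084)
1/(K - 35848) = 1/(6084 - 35848) = 1/(-29764) = -1/29764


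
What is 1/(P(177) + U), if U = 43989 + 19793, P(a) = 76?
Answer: 1/63858 ≈ 1.5660e-5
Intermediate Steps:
U = 63782
1/(P(177) + U) = 1/(76 + 63782) = 1/63858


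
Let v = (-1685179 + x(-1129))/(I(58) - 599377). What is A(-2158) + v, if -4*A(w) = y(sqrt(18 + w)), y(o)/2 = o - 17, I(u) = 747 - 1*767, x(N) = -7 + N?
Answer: 4520793/399598 - I*sqrt(535) ≈ 11.313 - 23.13*I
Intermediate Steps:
I(u) = -20 (I(u) = 747 - 767 = -20)
y(o) = -34 + 2*o (y(o) = 2*(o - 17) = 2*(-17 + o) = -34 + 2*o)
A(w) = 17/2 - sqrt(18 + w)/2 (A(w) = -(-34 + 2*sqrt(18 + w))/4 = 17/2 - sqrt(18 + w)/2)
v = 562105/199799 (v = (-1685179 + (-7 - 1129))/(-20 - 599377) = (-1685179 - 1136)/(-599397) = -1686315*(-1/599397) = 562105/199799 ≈ 2.8134)
A(-2158) + v = (17/2 - sqrt(18 - 2158)/2) + 562105/199799 = (17/2 - I*sqrt(535)) + 562105/199799 = 4520793/399598 - I*sqrt(535)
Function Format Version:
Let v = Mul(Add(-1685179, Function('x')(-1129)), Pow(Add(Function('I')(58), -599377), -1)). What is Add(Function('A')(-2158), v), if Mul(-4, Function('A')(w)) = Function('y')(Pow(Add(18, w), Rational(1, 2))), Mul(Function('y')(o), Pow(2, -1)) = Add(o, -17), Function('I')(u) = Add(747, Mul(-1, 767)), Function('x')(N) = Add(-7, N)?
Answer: Add(Rational(4520793, 399598), Mul(-1, I, Pow(535, Rational(1, 2)))) ≈ Add(11.313, Mul(-23.130, I))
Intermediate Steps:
Function('I')(u) = -20 (Function('I')(u) = Add(747, -767) = -20)
Function('y')(o) = Add(-34, Mul(2, o)) (Function('y')(o) = Mul(2, Add(o, -17)) = Mul(2, Add(-17, o)) = Add(-34, Mul(2, o)))
Function('A')(w) = Add(Rational(17, 2), Mul(Rational(-1, 2), Pow(Add(18, w), Rational(1, 2)))) (Function('A')(w) = Mul(Rational(-1, 4), Add(-34, Mul(2, Pow(Add(18, w), Rational(1, 2))))) = Add(Rational(17, 2), Mul(Rational(-1, 2), Pow(Add(18, w), Rational(1, 2)))))
v = Rational(562105, 199799) (v = Mul(Add(-1685179, Add(-7, -1129)), Pow(Add(-20, -599377), -1)) = Mul(Add(-1685179, -1136), Pow(-599397, -1)) = Mul(-1686315, Rational(-1, 599397)) = Rational(562105, 199799) ≈ 2.8134)
Add(Function('A')(-2158), v) = Add(Add(Rational(17, 2), Mul(Rational(-1, 2), Pow(Add(18, -2158), Rational(1, 2)))), Rational(562105, 199799)) = Add(Add(Rational(17, 2), Mul(Rational(-1, 2), Pow(-2140, Rational(1, 2)))), Rational(562105, 199799)) = Add(Add(Rational(17, 2), Mul(Rational(-1, 2), Mul(2, I, Pow(535, Rational(1, 2))))), Rational(562105, 199799)) = Add(Add(Rational(17, 2), Mul(-1, I, Pow(535, Rational(1, 2)))), Rational(562105, 199799)) = Add(Rational(4520793, 399598), Mul(-1, I, Pow(535, Rational(1, 2))))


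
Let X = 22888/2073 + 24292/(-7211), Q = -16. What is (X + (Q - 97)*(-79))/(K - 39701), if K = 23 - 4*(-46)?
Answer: -133559081633/590372228082 ≈ -0.22623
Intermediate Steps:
X = 114688052/14948403 (X = 22888*(1/2073) + 24292*(-1/7211) = 22888/2073 - 24292/7211 = 114688052/14948403 ≈ 7.6723)
K = 207 (K = 23 + 184 = 207)
(X + (Q - 97)*(-79))/(K - 39701) = (114688052/14948403 + (-16 - 97)*(-79))/(207 - 39701) = (114688052/14948403 - 113*(-79))/(-39494) = (114688052/14948403 + 8927)*(-1/39494) = (133559081633/14948403)*(-1/39494) = -133559081633/590372228082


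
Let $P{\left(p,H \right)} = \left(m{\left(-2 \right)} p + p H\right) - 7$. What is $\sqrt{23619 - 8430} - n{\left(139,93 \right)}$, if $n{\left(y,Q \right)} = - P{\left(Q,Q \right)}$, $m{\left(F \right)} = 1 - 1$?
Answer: $8642 + \sqrt{15189} \approx 8765.3$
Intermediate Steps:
$m{\left(F \right)} = 0$ ($m{\left(F \right)} = 1 - 1 = 0$)
$P{\left(p,H \right)} = -7 + H p$ ($P{\left(p,H \right)} = \left(0 p + p H\right) - 7 = \left(0 + H p\right) - 7 = H p - 7 = -7 + H p$)
$n{\left(y,Q \right)} = 7 - Q^{2}$ ($n{\left(y,Q \right)} = - (-7 + Q Q) = - (-7 + Q^{2}) = 7 - Q^{2}$)
$\sqrt{23619 - 8430} - n{\left(139,93 \right)} = \sqrt{23619 - 8430} - \left(7 - 93^{2}\right) = \sqrt{15189} - \left(7 - 8649\right) = \sqrt{15189} - -8642 = \sqrt{15189} + 8642 = 8642 + \sqrt{15189}$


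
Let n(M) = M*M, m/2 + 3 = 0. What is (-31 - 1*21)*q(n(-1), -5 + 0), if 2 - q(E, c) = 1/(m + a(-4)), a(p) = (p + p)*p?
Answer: -102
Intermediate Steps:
m = -6 (m = -6 + 2*0 = -6 + 0 = -6)
n(M) = M²
a(p) = 2*p² (a(p) = (2*p)*p = 2*p²)
q(E, c) = 51/26 (q(E, c) = 2 - 1/(-6 + 2*(-4)²) = 2 - 1/(-6 + 2*16) = 2 - 1/(-6 + 32) = 2 - 1/26 = 51/26)
(-31 - 1*21)*q(n(-1), -5 + 0) = (-31 - 1*21)*(51/26) = (-31 - 21)*(51/26) = -52*51/26 = -102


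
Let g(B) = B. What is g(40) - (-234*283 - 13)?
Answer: 66275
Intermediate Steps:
g(40) - (-234*283 - 13) = 40 - (-234*283 - 13) = 40 - (-66222 - 13) = 40 - 1*(-66235) = 40 + 66235 = 66275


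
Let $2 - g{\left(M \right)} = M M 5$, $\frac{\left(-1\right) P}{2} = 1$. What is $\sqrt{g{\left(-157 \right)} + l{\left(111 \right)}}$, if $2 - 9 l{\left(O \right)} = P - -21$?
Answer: $\frac{2 i \sqrt{277301}}{3} \approx 351.06 i$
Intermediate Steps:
$P = -2$ ($P = \left(-2\right) 1 = -2$)
$g{\left(M \right)} = 2 - 5 M^{2}$ ($g{\left(M \right)} = 2 - M M 5 = 2 - M^{2} \cdot 5 = 2 - 5 M^{2}$)
$l{\left(O \right)} = - \frac{17}{9}$ ($l{\left(O \right)} = \frac{2}{9} - \frac{-2 - -21}{9} = \frac{2}{9} - \frac{-2 + 21}{9} = \frac{2}{9} - \frac{19}{9} = - \frac{17}{9}$)
$\sqrt{g{\left(-157 \right)} + l{\left(111 \right)}} = \sqrt{\left(2 - 5 \left(-157\right)^{2}\right) - \frac{17}{9}} = \sqrt{\left(2 - 123245\right) - \frac{17}{9}} = \sqrt{-123243 - \frac{17}{9}} = \sqrt{- \frac{1109204}{9}} = \frac{2 i \sqrt{277301}}{3}$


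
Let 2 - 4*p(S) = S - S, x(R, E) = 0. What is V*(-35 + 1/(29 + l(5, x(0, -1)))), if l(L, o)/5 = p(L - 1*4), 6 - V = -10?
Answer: -35248/63 ≈ -559.49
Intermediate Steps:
V = 16 (V = 6 - 1*(-10) = 6 + 10 = 16)
p(S) = ½ (p(S) = ½ - (S - S)/4 = ½ - ¼*0 = ½ + 0 = ½)
l(L, o) = 5/2 (l(L, o) = 5*(½) = 5/2)
V*(-35 + 1/(29 + l(5, x(0, -1)))) = 16*(-35 + 1/(29 + 5/2)) = 16*(-35 + 1/(63/2)) = 16*(-35 + 2/63) = 16*(-2203/63) = -35248/63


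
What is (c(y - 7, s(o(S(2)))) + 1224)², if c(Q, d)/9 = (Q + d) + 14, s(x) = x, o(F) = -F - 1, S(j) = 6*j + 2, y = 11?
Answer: 1565001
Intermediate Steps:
S(j) = 2 + 6*j
o(F) = -1 - F
c(Q, d) = 126 + 9*Q + 9*d (c(Q, d) = 9*((Q + d) + 14) = 9*(14 + Q + d) = 126 + 9*Q + 9*d)
(c(y - 7, s(o(S(2)))) + 1224)² = ((126 + 9*(11 - 7) + 9*(-1 - (2 + 6*2))) + 1224)² = ((126 + 9*4 + 9*(-1 - (2 + 12))) + 1224)² = ((126 + 36 + 9*(-1 - 1*14)) + 1224)² = ((126 + 36 + 9*(-1 - 14)) + 1224)² = ((126 + 36 + 9*(-15)) + 1224)² = ((126 + 36 - 135) + 1224)² = (27 + 1224)² = 1251² = 1565001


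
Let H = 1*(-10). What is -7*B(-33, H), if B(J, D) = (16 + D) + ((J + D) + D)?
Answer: 329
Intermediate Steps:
H = -10
B(J, D) = 16 + J + 3*D (B(J, D) = (16 + D) + ((D + J) + D) = (16 + D) + (J + 2*D) = 16 + J + 3*D)
-7*B(-33, H) = -7*(16 - 33 + 3*(-10)) = -7*(16 - 33 - 30) = -7*(-47) = 329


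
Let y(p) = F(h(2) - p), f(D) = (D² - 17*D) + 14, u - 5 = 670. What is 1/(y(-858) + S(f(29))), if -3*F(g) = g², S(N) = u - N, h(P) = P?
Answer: -3/738661 ≈ -4.0614e-6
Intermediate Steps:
u = 675 (u = 5 + 670 = 675)
f(D) = 14 + D² - 17*D
S(N) = 675 - N
F(g) = -g²/3
y(p) = -(2 - p)²/3
1/(y(-858) + S(f(29))) = 1/(-(-2 - 858)²/3 + (675 - (14 + 29² - 17*29))) = 1/(-⅓*(-860)² + (675 - (14 + 841 - 493))) = 1/(-⅓*739600 + (675 - 1*362)) = 1/(-739600/3 + (675 - 362)) = 1/(-739600/3 + 313) = 1/(-738661/3) = -3/738661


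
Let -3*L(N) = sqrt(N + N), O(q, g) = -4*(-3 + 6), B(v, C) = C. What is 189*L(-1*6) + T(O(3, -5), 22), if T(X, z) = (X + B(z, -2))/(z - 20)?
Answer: -7 - 126*I*sqrt(3) ≈ -7.0 - 218.24*I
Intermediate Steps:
O(q, g) = -12 (O(q, g) = -4*3 = -12)
L(N) = -sqrt(2)*sqrt(N)/3 (L(N) = -sqrt(N + N)/3 = -sqrt(2)*sqrt(N)/3)
T(X, z) = (-2 + X)/(-20 + z) (T(X, z) = (X - 2)/(z - 20) = (-2 + X)/(-20 + z))
189*L(-1*6) + T(O(3, -5), 22) = 189*(-sqrt(2)*sqrt(-1*6)/3) + (-2 - 12)/(-20 + 22) = 189*(-sqrt(2)*sqrt(-6)/3) - 14/2 = 189*(-sqrt(2)*I*sqrt(6)/3) + (1/2)*(-14) = 189*(-2*I*sqrt(3)/3) - 7 = -126*I*sqrt(3) - 7 = -7 - 126*I*sqrt(3)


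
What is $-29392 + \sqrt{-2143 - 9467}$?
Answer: $-29392 + 3 i \sqrt{1290} \approx -29392.0 + 107.75 i$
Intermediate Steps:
$-29392 + \sqrt{-2143 - 9467} = -29392 + \sqrt{-11610} = -29392 + 3 i \sqrt{1290}$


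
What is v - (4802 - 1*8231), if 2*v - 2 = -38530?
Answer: -15835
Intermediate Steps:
v = -19264 (v = 1 + (½)*(-38530) = 1 - 19265 = -19264)
v - (4802 - 1*8231) = -19264 - (4802 - 1*8231) = -19264 - (4802 - 8231) = -19264 - 1*(-3429) = -19264 + 3429 = -15835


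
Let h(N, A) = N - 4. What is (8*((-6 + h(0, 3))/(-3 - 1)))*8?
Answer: 160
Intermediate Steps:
h(N, A) = -4 + N
(8*((-6 + h(0, 3))/(-3 - 1)))*8 = (8*((-6 + (-4 + 0))/(-3 - 1)))*8 = (8*((-6 - 4)/(-4)))*8 = (8*(-10*(-¼)))*8 = (8*(5/2))*8 = 20*8 = 160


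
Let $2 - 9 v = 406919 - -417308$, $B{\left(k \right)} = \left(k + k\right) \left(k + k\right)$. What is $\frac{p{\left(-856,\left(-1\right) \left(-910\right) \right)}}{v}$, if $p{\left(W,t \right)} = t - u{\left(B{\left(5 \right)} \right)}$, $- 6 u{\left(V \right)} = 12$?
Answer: $- \frac{8208}{824225} \approx -0.0099584$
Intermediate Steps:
$B{\left(k \right)} = 4 k^{2}$ ($B{\left(k \right)} = 2 k 2 k = 4 k^{2}$)
$u{\left(V \right)} = -2$ ($u{\left(V \right)} = \left(- \frac{1}{6}\right) 12 = -2$)
$v = - \frac{824225}{9}$ ($v = \frac{2}{9} - \frac{406919 - -417308}{9} = \frac{2}{9} - \frac{406919 + 417308}{9} = \frac{2}{9} - \frac{824227}{9} = - \frac{824225}{9} \approx -91581.0$)
$p{\left(W,t \right)} = 2 + t$ ($p{\left(W,t \right)} = t - -2 = t + 2 = 2 + t$)
$\frac{p{\left(-856,\left(-1\right) \left(-910\right) \right)}}{v} = \frac{2 - -910}{- \frac{824225}{9}} = \left(2 + 910\right) \left(- \frac{9}{824225}\right) = 912 \left(- \frac{9}{824225}\right) = - \frac{8208}{824225}$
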